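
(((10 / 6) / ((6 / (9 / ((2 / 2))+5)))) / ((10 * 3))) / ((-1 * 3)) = -7 / 162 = -0.04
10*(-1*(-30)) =300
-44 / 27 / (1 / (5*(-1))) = 220 / 27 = 8.15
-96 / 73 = -1.32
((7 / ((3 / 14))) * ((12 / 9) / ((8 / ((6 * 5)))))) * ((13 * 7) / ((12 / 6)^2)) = 22295 / 6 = 3715.83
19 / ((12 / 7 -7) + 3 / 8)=-1064 / 275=-3.87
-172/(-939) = 172/939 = 0.18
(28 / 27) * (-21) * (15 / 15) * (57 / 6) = -1862 / 9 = -206.89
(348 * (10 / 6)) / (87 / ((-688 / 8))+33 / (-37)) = -1845560 / 6057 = -304.70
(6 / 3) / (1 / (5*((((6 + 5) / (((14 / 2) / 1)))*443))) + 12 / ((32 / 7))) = 389840 / 511721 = 0.76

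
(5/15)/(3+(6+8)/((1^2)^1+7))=0.07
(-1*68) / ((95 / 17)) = -1156 / 95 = -12.17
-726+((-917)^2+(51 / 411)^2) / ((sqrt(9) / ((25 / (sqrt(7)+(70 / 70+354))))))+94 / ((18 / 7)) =67589447384440 / 3547847763 - 197283074125 *sqrt(7) / 3547847763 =18903.71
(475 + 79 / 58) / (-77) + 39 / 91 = -25715 / 4466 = -5.76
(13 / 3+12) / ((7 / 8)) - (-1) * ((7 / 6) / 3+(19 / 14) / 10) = 24181 / 1260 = 19.19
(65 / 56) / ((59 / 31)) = 2015 / 3304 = 0.61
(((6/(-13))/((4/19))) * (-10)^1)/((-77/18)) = -5130/1001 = -5.12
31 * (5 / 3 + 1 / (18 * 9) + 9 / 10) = 32302 / 405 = 79.76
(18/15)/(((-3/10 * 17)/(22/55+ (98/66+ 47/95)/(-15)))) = -50416/799425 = -0.06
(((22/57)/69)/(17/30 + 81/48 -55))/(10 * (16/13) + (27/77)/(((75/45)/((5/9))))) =-1761760/206403817713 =-0.00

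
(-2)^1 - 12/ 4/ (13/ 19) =-83/ 13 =-6.38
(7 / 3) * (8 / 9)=56 / 27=2.07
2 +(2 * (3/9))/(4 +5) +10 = 326/27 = 12.07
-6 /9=-2 /3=-0.67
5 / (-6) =-5 / 6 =-0.83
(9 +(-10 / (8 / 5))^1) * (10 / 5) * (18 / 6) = 33 / 2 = 16.50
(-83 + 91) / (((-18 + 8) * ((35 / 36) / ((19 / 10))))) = -1368 / 875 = -1.56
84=84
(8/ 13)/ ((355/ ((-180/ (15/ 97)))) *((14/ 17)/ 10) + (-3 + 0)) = -0.20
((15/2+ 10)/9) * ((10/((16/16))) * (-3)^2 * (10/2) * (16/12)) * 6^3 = 252000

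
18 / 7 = 2.57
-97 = -97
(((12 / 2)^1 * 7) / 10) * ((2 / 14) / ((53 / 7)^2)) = 147 / 14045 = 0.01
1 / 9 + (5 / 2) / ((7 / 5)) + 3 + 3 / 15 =3211 / 630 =5.10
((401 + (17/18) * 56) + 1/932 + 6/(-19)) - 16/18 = 8016151/17708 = 452.69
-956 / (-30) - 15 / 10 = 30.37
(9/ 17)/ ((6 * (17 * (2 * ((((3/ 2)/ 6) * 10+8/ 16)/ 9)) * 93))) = 3/ 35836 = 0.00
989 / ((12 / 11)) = 10879 / 12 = 906.58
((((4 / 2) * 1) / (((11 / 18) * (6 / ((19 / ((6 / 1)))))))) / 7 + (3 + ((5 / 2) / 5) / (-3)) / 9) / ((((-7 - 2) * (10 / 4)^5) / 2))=-14944 / 11694375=-0.00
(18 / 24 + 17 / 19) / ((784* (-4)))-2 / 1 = -476797 / 238336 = -2.00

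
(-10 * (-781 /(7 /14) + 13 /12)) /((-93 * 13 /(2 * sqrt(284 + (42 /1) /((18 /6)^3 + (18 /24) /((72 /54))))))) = -187310 * sqrt(31479) /76167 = -436.32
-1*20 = -20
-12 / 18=-0.67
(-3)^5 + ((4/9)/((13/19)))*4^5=49393/117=422.16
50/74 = 25/37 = 0.68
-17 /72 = -0.24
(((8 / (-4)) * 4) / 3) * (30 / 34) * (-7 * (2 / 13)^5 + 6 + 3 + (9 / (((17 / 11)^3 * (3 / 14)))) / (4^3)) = -2678507984255 / 124043050612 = -21.59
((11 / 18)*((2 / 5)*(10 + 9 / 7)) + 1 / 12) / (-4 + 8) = 0.71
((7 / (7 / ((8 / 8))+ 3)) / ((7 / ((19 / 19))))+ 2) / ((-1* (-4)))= 21 / 40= 0.52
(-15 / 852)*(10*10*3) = -375 / 71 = -5.28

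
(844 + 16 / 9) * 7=53284 / 9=5920.44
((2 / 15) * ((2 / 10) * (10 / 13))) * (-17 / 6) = -34 / 585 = -0.06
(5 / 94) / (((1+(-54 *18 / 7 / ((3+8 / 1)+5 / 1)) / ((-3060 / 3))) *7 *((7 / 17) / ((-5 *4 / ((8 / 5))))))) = -0.23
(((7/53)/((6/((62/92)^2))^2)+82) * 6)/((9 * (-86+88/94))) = -0.64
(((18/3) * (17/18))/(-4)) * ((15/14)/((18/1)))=-85/1008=-0.08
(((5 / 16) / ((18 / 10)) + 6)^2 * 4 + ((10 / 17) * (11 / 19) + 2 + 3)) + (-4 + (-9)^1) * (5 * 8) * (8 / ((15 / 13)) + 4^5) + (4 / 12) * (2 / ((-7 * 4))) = -6281619824539 / 11721024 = -535927.56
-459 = -459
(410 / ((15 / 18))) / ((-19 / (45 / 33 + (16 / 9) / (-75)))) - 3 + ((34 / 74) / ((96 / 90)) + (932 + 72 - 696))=7536896863 / 27838800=270.73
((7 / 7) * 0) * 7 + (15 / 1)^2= 225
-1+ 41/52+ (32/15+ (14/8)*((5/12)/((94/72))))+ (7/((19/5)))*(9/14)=1276241/348270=3.66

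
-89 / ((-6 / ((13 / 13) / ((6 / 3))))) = 7.42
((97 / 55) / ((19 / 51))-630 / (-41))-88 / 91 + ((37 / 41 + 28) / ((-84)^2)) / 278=6967938309851 / 364187984160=19.13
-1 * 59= -59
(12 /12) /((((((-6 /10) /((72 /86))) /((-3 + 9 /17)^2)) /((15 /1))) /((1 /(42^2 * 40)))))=-45 /24854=-0.00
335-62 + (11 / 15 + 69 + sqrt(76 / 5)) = 2 * sqrt(95) / 5 + 5141 / 15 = 346.63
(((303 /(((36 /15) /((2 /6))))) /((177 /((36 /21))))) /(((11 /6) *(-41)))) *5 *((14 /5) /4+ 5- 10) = 21715 /186263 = 0.12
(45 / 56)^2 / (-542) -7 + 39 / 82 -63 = -4845112081 / 69688192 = -69.53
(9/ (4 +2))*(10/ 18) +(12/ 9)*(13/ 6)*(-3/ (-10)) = 17/ 10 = 1.70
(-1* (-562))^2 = 315844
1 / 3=0.33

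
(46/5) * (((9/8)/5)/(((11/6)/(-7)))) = -4347/550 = -7.90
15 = 15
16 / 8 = 2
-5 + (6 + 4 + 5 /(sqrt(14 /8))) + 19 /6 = 10 * sqrt(7) /7 + 49 /6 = 11.95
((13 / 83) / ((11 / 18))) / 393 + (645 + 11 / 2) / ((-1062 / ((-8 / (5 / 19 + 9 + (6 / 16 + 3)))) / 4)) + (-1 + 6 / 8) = 635172534751 / 488004639012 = 1.30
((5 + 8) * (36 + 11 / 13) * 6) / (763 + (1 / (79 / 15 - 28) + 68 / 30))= 7350255 / 1957057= 3.76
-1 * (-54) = 54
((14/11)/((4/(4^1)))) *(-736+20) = -10024/11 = -911.27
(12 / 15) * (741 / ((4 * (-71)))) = -741 / 355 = -2.09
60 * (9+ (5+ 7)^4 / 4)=311580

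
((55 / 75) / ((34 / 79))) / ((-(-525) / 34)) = 869 / 7875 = 0.11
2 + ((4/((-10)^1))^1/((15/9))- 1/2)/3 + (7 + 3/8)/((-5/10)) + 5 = -2399/300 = -8.00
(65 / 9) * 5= 325 / 9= 36.11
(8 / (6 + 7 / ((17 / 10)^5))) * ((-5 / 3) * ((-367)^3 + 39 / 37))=51936718958988880 / 511662381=101505838.40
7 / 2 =3.50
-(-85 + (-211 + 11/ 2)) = 581/ 2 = 290.50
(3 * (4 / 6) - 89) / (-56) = 87 / 56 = 1.55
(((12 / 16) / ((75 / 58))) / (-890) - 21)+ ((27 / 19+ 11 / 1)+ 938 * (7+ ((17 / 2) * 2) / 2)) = 12285470449 / 845500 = 14530.42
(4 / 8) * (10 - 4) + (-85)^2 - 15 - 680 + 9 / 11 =71872 / 11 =6533.82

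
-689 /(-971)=689 /971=0.71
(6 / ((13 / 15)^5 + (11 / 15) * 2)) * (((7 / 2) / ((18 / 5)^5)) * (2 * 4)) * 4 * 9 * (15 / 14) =48828125 / 8910258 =5.48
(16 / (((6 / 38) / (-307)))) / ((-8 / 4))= 15554.67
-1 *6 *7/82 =-21/41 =-0.51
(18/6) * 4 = 12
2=2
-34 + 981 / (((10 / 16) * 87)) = -2314 / 145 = -15.96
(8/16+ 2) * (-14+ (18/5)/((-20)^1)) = -709/20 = -35.45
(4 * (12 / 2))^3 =13824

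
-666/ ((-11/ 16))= 10656/ 11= 968.73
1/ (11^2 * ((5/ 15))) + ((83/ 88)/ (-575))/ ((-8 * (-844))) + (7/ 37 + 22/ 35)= 820111727693/ 973364268800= 0.84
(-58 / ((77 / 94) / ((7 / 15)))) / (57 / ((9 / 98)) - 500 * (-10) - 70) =-1363 / 228965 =-0.01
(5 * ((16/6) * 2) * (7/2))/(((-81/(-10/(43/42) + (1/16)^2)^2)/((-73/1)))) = 29513585626595/3680722944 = 8018.42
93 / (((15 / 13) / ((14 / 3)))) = 5642 / 15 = 376.13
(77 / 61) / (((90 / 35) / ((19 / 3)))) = 10241 / 3294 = 3.11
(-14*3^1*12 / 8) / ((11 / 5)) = -28.64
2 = 2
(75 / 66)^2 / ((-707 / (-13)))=8125 / 342188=0.02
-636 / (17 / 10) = -6360 / 17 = -374.12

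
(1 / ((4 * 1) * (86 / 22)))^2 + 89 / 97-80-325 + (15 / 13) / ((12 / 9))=-15042031911 / 37305424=-403.21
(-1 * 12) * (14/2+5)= -144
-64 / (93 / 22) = -1408 / 93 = -15.14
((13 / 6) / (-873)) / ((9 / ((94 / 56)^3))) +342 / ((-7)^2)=7221558973 / 1034861184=6.98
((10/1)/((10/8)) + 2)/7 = 10/7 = 1.43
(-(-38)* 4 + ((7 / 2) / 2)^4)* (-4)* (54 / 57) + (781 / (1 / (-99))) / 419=-202801275 / 254752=-796.07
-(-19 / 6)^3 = 6859 / 216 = 31.75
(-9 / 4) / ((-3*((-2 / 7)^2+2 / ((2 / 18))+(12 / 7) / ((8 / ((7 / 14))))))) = 147 / 3565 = 0.04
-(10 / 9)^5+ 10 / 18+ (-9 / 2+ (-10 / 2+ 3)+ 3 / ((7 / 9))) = -3125543 / 826686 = -3.78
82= 82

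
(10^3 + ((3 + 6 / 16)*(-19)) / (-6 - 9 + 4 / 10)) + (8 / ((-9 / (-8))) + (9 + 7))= 5400557 / 5256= 1027.50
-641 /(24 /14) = -4487 /12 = -373.92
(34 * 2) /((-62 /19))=-646 /31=-20.84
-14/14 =-1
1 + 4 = 5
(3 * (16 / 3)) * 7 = 112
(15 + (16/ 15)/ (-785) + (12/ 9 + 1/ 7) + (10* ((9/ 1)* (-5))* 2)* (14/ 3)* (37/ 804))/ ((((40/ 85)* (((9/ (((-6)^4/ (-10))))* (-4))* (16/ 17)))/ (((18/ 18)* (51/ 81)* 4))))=-99940850299/ 27612375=-3619.42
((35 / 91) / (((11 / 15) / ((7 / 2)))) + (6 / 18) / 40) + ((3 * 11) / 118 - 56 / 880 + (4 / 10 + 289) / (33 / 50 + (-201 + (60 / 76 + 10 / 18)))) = 0.61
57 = 57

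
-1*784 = -784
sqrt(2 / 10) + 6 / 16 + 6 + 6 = 12.82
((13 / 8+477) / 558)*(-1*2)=-1.72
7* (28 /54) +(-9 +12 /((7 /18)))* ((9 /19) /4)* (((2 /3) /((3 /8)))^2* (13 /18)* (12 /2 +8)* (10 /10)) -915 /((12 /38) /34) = -50493901 /513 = -98428.66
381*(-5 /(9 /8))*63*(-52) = 5547360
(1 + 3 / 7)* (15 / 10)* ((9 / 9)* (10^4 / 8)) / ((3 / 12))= 75000 / 7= 10714.29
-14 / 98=-1 / 7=-0.14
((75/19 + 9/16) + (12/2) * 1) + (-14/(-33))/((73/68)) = 7986163/732336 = 10.91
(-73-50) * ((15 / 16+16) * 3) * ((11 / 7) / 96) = -102.31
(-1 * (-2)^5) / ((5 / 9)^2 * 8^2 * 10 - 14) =0.17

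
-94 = -94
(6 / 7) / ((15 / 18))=36 / 35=1.03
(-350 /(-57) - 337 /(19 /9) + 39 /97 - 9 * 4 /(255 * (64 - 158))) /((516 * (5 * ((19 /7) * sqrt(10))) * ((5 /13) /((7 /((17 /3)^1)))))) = -538496657153 * sqrt(10) /76696290648750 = -0.02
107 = 107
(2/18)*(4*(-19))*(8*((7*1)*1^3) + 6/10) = -21508/45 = -477.96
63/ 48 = 21/ 16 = 1.31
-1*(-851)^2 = -724201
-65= -65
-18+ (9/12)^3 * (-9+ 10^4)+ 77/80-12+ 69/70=9378659/2240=4186.90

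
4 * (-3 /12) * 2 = -2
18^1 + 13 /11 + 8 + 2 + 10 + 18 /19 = 40.13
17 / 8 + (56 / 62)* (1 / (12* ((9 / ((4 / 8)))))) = 14257 / 6696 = 2.13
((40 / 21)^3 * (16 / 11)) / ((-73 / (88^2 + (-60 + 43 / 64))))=-7869104000 / 7436583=-1058.16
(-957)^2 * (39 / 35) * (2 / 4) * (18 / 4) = 2296164.28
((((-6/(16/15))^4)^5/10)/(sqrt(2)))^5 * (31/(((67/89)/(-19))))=-1422683150245312804200532000000000000000000000000000000000000000000000000.00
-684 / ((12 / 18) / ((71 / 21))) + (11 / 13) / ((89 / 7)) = -28093735 / 8099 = -3468.79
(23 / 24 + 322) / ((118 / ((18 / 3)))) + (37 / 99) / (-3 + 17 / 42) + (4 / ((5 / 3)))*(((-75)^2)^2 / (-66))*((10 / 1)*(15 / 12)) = -24417675489149 / 1697784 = -14382086.00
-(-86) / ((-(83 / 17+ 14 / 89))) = -130118 / 7625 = -17.06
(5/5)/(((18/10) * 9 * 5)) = 1/81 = 0.01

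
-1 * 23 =-23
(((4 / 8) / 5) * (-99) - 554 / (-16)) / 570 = 989 / 22800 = 0.04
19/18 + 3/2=23/9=2.56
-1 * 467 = -467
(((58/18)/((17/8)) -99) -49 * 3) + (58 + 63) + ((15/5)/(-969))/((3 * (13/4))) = -4666583/37791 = -123.48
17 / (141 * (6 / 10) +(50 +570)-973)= -85 / 1342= -0.06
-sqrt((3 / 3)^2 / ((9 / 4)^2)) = -4 / 9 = -0.44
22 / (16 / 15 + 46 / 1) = 165 / 353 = 0.47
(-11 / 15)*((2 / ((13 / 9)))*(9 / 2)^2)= -2673 / 130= -20.56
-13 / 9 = -1.44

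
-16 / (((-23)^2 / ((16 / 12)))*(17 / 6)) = -128 / 8993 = -0.01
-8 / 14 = -4 / 7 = -0.57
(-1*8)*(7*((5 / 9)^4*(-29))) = 1015000 / 6561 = 154.70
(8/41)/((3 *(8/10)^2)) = 25/246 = 0.10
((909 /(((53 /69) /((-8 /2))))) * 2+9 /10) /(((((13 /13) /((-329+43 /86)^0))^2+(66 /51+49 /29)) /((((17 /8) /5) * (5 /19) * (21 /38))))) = -883032745203 /6012353920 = -146.87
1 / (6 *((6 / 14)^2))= 49 / 54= 0.91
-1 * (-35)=35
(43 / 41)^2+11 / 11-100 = -164570 / 1681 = -97.90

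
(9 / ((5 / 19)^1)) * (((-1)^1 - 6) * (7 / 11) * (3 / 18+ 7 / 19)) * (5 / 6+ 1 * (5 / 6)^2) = -2989 / 24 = -124.54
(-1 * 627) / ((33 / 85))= -1615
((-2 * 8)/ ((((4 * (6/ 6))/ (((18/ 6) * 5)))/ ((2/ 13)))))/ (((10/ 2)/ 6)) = -144/ 13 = -11.08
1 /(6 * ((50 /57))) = 19 /100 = 0.19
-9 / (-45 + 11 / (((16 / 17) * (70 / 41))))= 10080 / 42733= 0.24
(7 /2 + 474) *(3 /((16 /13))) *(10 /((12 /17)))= 1055275 /64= 16488.67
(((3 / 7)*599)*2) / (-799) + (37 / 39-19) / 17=-371782 / 218127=-1.70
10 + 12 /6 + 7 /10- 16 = -33 /10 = -3.30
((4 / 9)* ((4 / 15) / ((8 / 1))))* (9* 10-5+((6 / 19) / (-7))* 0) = 34 / 27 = 1.26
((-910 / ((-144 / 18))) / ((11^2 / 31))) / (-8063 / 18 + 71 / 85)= -348075 / 5340214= -0.07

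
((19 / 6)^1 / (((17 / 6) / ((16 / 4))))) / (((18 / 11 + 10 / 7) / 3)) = 4389 / 1003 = 4.38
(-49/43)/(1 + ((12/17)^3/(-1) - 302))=240737/63663263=0.00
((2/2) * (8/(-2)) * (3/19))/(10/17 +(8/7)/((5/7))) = -170/589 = -0.29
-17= -17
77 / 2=38.50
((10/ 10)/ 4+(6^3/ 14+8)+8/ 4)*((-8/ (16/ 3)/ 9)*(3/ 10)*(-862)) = 1106.75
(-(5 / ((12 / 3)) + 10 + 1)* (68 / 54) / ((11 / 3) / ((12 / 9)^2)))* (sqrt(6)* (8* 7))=-373184* sqrt(6) / 891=-1025.94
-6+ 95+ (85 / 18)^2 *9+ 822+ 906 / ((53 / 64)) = 4208537 / 1908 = 2205.73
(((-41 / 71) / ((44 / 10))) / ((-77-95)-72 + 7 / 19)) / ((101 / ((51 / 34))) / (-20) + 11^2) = 0.00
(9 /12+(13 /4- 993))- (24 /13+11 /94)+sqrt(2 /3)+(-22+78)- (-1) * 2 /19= -21705531 /23218+sqrt(6) /3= -934.04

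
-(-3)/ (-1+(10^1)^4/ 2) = 3/ 4999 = 0.00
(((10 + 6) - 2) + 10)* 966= 23184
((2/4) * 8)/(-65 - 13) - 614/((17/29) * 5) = -694604/3315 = -209.53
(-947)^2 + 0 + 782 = 897591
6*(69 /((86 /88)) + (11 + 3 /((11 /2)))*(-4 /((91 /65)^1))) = 747312 /3311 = 225.71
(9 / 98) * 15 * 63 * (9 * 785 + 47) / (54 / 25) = 285750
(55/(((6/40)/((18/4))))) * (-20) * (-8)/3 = 88000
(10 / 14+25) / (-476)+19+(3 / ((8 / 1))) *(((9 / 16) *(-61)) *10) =-5849707 / 53312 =-109.73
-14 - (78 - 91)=-1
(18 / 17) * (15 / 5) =54 / 17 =3.18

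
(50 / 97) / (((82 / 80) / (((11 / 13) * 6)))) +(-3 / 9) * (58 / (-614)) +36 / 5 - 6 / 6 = 2091471896 / 238083105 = 8.78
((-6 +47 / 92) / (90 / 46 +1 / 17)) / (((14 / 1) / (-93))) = 798405 / 44128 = 18.09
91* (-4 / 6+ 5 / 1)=1183 / 3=394.33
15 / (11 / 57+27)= 171 / 310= 0.55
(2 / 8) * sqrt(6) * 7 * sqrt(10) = 7 * sqrt(15) / 2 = 13.56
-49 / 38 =-1.29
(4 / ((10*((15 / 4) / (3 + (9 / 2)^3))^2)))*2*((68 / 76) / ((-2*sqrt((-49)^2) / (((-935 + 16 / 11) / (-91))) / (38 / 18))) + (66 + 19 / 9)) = 539644074643 / 15765750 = 34228.89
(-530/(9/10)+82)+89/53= -240985/477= -505.21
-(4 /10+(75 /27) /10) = -61 /90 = -0.68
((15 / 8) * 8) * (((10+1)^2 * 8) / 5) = 2904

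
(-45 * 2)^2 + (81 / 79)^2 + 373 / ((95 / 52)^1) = 4924123231 / 592895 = 8305.22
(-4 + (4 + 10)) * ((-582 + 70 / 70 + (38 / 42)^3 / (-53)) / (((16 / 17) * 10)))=-617.33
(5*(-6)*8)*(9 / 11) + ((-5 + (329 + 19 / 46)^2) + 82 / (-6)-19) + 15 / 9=2520339003 / 23276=108280.59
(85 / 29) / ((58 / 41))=3485 / 1682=2.07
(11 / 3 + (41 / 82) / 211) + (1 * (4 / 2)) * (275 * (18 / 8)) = 785660 / 633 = 1241.17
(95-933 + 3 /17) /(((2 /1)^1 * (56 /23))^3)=-7.26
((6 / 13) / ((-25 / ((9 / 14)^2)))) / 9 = -27 / 31850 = -0.00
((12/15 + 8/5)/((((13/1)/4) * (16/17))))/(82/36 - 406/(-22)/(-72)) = 0.39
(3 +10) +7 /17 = 228 /17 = 13.41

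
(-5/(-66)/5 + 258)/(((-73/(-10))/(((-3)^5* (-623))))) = 4296672135/803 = 5350774.76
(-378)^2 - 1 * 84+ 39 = 142839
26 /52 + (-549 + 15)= -1067 /2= -533.50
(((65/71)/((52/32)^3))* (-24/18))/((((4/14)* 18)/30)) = -179200/107991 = -1.66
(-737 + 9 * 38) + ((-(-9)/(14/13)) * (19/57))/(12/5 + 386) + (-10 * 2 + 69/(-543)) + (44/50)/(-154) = -51071119229/123025700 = -415.13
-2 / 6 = -1 / 3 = -0.33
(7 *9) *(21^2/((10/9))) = 250047/10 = 25004.70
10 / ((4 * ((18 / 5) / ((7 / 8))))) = 175 / 288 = 0.61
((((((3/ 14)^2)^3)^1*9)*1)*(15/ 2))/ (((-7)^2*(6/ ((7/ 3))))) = 10935/ 210827008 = 0.00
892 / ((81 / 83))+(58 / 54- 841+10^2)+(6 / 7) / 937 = 92495504 / 531279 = 174.10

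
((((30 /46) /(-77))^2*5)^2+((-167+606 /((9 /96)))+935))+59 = 71723478311258596 /9837262146481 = 7291.00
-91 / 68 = -1.34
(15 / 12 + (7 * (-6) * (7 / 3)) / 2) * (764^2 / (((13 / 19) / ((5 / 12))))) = -661947745 / 39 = -16973019.10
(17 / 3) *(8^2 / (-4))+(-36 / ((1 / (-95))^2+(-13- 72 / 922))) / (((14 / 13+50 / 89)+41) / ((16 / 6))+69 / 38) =-53546277535661 / 591592702464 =-90.51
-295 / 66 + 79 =4919 / 66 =74.53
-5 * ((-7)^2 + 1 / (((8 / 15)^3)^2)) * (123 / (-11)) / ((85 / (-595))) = -104334606705 / 2883584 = -36182.27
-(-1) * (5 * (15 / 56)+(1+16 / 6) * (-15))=-3005 / 56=-53.66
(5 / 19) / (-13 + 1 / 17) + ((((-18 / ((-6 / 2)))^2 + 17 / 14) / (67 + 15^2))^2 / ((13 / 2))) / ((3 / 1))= -1328254615 / 68108712672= -0.02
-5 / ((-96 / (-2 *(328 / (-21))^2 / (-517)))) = 33620 / 683991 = 0.05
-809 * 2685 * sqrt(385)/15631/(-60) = 144811 * sqrt(385)/62524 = 45.44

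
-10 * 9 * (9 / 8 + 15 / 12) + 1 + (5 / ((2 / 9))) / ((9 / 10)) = -751 / 4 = -187.75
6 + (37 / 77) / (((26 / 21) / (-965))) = -368.53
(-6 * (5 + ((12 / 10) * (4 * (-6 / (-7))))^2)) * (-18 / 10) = 236.82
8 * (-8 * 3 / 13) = -192 / 13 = -14.77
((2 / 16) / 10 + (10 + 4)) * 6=3363 / 40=84.08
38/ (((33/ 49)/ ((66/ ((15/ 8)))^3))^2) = 22411266152726528/ 140625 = 159369003752.72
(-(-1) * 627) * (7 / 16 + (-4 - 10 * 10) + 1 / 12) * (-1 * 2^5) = 2076206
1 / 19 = 0.05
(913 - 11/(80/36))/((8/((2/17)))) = 18161/1360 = 13.35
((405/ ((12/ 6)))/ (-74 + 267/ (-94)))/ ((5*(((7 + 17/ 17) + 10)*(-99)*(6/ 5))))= 235/ 953436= 0.00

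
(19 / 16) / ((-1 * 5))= -19 / 80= -0.24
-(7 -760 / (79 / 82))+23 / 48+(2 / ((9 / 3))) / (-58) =28677031 / 36656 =782.33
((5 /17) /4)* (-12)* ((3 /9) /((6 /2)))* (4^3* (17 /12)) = -80 /9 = -8.89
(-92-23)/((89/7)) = -805/89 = -9.04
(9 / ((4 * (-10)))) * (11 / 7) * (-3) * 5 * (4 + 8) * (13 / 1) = 11583 / 14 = 827.36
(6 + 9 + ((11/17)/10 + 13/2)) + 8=2513/85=29.56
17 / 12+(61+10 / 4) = 779 / 12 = 64.92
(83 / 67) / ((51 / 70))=5810 / 3417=1.70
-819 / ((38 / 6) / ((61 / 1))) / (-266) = 21411 / 722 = 29.66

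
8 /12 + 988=2966 /3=988.67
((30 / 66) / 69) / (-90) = -1 / 13662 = -0.00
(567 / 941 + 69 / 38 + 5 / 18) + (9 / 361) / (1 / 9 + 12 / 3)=305671994 / 113120433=2.70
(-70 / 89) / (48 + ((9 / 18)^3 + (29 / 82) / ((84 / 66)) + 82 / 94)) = -7553840 / 473247443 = -0.02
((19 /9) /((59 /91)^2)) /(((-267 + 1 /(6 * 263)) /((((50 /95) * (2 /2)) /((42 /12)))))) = -2489032 /879979395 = -0.00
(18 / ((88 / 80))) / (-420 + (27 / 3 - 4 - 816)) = -180 / 13541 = -0.01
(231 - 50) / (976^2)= 181 / 952576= 0.00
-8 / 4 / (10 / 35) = -7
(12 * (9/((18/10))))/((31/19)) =1140/31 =36.77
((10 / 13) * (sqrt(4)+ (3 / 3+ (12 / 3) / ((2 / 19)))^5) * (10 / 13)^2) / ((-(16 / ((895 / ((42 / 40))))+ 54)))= -201876649737500 / 265544799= -760235.75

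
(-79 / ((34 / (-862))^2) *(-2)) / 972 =14675119 / 140454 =104.48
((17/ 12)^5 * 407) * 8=577881799/ 31104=18579.02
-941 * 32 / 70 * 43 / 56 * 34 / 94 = -1375742 / 11515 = -119.47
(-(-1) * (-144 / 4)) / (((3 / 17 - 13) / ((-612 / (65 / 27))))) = -5056344 / 7085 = -713.67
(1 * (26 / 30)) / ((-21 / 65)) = -169 / 63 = -2.68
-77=-77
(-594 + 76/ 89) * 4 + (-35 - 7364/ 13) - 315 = -3805426/ 1157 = -3289.05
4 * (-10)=-40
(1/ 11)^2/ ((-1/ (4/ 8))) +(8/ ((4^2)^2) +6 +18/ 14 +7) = 387935/ 27104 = 14.31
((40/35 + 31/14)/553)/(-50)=-47/387100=-0.00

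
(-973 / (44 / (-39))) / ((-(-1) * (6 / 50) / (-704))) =-5059600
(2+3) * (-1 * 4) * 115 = -2300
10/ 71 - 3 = -203/ 71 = -2.86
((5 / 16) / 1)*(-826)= -2065 / 8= -258.12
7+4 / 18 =65 / 9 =7.22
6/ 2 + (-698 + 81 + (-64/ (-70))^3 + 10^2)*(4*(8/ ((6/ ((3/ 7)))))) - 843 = -606242712/ 300125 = -2019.97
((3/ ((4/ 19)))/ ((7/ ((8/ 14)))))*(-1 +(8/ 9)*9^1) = 57/ 7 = 8.14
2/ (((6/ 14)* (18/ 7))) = 49/ 27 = 1.81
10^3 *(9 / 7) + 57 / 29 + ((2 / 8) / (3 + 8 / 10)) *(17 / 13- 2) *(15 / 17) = 4390320579 / 3409588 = 1287.64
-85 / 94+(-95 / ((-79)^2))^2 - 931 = -3411987297169 / 3661307614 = -931.90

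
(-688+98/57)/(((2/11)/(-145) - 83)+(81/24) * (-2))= 249572840/32638941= 7.65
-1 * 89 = -89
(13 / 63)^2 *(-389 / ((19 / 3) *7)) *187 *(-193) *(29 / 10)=68807094499 / 1759590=39104.05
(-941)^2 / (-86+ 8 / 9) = -7969329 / 766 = -10403.82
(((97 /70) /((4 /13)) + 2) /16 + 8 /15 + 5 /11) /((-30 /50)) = -206141 /88704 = -2.32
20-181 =-161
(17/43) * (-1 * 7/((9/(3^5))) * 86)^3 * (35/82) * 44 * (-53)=69283182209970960/41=1689833712438316.10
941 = 941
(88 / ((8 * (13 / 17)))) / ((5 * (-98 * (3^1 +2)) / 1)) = -187 / 31850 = -0.01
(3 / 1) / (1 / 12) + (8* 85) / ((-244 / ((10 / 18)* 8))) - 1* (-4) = 15160 / 549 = 27.61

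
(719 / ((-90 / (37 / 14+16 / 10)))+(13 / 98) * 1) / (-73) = 165439 / 357700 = 0.46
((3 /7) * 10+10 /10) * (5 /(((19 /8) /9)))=13320 /133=100.15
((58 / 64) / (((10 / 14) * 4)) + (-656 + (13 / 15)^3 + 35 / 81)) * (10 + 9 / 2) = -24602477033 / 2592000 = -9491.70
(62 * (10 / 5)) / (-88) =-31 / 22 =-1.41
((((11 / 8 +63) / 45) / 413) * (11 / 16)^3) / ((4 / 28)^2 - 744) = -959651 / 634310000640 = -0.00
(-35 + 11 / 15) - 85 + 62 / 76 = -67517 / 570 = -118.45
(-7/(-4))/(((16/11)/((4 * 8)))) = 38.50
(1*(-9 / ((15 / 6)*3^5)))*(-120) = 16 / 9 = 1.78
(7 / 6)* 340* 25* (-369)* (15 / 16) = -3430546.88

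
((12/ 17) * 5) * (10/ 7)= 600/ 119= 5.04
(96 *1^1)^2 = 9216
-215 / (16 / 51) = -10965 / 16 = -685.31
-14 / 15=-0.93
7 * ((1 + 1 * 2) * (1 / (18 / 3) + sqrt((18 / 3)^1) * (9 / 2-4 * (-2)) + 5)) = 217 / 2 + 525 * sqrt(6) / 2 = 751.49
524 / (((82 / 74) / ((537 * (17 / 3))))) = 58997684 / 41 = 1438967.90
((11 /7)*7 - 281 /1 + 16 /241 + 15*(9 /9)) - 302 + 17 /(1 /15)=-301.93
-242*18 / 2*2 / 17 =-4356 / 17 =-256.24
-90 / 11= -8.18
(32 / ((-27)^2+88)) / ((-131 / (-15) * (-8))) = -0.00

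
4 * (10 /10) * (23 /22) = 46 /11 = 4.18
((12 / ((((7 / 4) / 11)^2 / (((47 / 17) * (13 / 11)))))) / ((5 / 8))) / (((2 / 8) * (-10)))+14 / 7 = -20605262 / 20825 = -989.45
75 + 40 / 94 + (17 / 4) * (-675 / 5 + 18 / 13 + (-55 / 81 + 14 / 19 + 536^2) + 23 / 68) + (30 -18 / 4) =18363387798095 / 15045264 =1220542.74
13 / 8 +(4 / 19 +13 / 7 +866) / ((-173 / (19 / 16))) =-83967 / 19376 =-4.33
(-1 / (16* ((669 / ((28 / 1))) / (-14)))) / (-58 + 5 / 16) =-392 / 617487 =-0.00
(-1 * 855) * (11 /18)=-1045 /2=-522.50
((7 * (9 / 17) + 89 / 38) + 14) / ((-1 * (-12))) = 4317 / 2584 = 1.67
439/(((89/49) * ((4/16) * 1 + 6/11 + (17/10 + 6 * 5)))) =4732420/636261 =7.44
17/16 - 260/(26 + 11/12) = -44429/5168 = -8.60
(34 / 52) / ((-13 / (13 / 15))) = -17 / 390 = -0.04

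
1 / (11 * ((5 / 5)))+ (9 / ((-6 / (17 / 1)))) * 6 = -1682 / 11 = -152.91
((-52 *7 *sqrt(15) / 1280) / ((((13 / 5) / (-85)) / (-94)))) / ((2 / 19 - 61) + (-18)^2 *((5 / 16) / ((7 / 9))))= -3719345 *sqrt(15) / 294872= -48.85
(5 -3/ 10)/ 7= 47/ 70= 0.67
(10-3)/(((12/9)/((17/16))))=357/64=5.58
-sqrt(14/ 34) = -sqrt(119)/ 17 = -0.64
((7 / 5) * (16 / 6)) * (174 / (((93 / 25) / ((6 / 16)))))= 2030 / 31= 65.48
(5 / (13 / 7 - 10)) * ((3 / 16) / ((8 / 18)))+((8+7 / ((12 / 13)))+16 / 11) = 673301 / 40128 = 16.78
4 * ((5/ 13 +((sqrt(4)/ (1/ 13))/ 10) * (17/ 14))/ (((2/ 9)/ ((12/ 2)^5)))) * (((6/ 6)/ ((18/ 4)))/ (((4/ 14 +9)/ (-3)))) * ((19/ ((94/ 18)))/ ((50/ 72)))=-925691804928/ 4964375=-186466.94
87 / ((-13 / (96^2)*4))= -200448 / 13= -15419.08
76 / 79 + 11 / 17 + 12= 18277 / 1343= 13.61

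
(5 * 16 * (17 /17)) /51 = 80 /51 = 1.57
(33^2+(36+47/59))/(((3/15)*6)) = 166055/177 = 938.16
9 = 9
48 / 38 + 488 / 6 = 4708 / 57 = 82.60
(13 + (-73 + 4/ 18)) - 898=-8620/ 9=-957.78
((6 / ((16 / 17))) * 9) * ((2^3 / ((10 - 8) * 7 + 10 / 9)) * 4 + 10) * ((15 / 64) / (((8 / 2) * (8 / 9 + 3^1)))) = 75087 / 7168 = 10.48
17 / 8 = 2.12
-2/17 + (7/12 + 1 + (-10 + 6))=-2.53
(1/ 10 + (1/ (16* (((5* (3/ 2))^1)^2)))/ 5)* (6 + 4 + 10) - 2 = 1/ 225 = 0.00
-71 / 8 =-8.88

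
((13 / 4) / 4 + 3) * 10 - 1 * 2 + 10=369 / 8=46.12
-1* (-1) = 1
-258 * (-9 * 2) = 4644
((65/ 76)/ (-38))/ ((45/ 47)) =-611/ 25992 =-0.02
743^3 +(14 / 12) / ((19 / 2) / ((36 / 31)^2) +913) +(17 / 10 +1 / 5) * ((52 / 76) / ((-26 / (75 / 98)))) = 410172406.96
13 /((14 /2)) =13 /7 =1.86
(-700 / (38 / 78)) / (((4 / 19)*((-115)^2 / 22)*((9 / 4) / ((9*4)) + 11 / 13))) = -59488 / 4761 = -12.49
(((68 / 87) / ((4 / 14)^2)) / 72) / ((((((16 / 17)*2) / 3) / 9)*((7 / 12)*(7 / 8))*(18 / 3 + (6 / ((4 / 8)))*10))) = 289 / 9744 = 0.03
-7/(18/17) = -119/18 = -6.61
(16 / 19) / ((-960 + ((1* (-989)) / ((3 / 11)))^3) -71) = -108 / 6115902444061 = -0.00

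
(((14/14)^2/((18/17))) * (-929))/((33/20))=-157930/297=-531.75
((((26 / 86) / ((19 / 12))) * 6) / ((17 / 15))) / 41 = 0.02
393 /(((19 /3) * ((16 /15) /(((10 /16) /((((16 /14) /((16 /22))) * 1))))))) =618975 /26752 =23.14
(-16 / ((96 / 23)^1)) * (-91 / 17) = 2093 / 102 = 20.52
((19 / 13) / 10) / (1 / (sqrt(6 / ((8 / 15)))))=57*sqrt(5) / 260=0.49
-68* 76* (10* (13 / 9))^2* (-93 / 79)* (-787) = -2130814462400 / 2133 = -998975369.15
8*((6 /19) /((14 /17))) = 408 /133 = 3.07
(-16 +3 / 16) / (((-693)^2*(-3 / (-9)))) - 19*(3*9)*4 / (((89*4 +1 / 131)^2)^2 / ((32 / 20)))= -545152468101428647843 / 5507632324664543336210640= -0.00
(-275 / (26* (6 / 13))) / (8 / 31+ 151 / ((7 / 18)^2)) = -0.02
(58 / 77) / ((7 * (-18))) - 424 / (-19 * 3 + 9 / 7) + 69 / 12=16843217 / 1261260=13.35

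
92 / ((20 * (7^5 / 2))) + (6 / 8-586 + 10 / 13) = -2554073363 / 4369820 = -584.48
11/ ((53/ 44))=484/ 53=9.13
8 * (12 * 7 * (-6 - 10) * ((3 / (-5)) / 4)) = 8064 / 5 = 1612.80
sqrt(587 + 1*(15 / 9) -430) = 2*sqrt(357) / 3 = 12.60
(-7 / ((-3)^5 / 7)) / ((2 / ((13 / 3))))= 637 / 1458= 0.44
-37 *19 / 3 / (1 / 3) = -703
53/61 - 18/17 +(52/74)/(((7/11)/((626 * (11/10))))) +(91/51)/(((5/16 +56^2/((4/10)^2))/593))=38420973110977/50537383029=760.25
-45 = -45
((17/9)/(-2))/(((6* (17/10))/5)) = -25/54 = -0.46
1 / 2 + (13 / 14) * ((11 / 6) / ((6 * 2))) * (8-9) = 361 / 1008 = 0.36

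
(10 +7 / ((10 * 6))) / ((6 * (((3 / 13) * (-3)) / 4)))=-7891 / 810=-9.74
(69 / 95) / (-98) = -69 / 9310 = -0.01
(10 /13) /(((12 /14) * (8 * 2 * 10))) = 7 /1248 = 0.01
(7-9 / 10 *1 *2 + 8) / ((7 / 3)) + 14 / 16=1829 / 280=6.53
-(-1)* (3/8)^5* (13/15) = 1053/163840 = 0.01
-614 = -614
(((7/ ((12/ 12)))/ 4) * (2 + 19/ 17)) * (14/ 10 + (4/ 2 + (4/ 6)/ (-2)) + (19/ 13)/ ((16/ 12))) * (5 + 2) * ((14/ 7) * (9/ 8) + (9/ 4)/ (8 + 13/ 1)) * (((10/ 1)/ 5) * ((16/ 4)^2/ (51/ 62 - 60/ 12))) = -6903886/ 2405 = -2870.64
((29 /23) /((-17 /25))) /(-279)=725 /109089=0.01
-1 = -1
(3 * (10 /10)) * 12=36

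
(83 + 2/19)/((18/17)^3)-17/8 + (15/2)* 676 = 71164840/13851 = 5137.88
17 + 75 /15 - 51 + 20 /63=-1807 /63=-28.68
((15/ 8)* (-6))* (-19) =855/ 4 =213.75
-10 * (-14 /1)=140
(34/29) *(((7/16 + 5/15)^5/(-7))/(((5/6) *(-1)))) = 0.05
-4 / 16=-1 / 4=-0.25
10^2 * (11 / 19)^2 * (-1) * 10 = -121000 / 361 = -335.18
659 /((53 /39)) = 484.92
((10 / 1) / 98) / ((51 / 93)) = 155 / 833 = 0.19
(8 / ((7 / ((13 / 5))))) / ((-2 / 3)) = -156 / 35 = -4.46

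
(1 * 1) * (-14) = -14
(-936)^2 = 876096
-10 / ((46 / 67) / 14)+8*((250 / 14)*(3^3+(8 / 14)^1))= 4209190 / 1127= 3734.86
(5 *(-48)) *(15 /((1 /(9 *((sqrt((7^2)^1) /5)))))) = -45360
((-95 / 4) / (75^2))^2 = 361 / 20250000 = 0.00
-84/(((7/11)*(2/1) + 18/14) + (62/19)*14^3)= -122892/13103599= -0.01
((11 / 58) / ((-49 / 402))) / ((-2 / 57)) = 126027 / 2842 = 44.34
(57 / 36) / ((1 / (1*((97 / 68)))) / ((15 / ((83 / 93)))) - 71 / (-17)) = 14568915 / 38813252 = 0.38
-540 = -540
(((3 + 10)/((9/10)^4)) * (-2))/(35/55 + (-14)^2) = -2860000/14191443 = -0.20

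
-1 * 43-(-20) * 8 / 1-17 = 100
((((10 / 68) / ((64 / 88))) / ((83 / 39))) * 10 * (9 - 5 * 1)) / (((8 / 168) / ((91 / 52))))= 1576575 / 11288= 139.67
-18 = -18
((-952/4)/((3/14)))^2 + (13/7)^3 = 3808082605/3087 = 1233586.85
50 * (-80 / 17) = -4000 / 17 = -235.29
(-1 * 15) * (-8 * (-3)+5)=-435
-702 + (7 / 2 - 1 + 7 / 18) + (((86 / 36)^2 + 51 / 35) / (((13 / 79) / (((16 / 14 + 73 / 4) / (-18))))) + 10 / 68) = -314033717197 / 421031520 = -745.87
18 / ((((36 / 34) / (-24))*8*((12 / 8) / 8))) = -272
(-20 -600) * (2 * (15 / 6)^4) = -96875 / 2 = -48437.50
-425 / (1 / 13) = -5525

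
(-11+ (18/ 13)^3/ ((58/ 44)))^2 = 327800906521/ 4059346369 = 80.75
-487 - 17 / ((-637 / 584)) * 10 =-210939 / 637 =-331.14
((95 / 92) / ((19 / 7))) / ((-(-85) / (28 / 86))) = 0.00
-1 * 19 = -19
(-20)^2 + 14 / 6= 1207 / 3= 402.33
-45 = -45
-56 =-56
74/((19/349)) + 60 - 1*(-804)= 42242/19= 2223.26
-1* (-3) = 3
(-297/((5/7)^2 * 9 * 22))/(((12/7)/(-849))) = 291207/200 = 1456.04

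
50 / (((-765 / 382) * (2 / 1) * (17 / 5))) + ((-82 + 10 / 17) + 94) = 23192 / 2601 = 8.92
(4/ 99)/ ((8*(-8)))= -1/ 1584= -0.00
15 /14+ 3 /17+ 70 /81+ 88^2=149329549 /19278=7746.11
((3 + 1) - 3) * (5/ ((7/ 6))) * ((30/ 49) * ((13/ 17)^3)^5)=46067303712681681300/ 981811106667866816999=0.05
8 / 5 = 1.60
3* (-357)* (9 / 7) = -1377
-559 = -559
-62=-62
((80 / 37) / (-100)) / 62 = -2 / 5735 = -0.00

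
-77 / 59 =-1.31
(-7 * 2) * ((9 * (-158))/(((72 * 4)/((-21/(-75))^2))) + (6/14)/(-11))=328067/55000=5.96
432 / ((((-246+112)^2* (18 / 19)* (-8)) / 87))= -4959 / 17956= -0.28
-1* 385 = -385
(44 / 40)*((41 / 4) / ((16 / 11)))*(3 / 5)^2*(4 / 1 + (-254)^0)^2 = 44649 / 640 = 69.76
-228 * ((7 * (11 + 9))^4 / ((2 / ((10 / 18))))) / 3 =-8110044444.44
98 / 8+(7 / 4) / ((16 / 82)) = 679 / 32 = 21.22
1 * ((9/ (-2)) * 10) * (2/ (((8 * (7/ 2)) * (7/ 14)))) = -45/ 7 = -6.43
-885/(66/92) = -13570/11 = -1233.64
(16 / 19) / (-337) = -16 / 6403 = -0.00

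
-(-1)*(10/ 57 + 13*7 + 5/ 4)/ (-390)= -1621/ 6840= -0.24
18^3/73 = 5832/73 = 79.89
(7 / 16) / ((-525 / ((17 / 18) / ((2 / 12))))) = -17 / 3600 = -0.00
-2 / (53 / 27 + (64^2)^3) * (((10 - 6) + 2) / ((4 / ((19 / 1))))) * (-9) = 0.00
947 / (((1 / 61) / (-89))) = -5141263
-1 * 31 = -31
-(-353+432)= -79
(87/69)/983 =29/22609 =0.00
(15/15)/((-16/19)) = -19/16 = -1.19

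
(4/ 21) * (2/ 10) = 4/ 105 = 0.04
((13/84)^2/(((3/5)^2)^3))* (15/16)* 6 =13203125/4572288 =2.89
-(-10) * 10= 100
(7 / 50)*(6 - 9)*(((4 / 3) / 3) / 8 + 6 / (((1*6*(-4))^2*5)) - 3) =29659 / 24000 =1.24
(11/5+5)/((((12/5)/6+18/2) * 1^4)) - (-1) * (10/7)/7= 2234/2303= 0.97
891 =891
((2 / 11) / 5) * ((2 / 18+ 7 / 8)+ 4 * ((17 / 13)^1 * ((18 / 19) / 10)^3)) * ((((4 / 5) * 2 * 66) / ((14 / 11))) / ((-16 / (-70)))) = 8744189399 / 668752500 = 13.08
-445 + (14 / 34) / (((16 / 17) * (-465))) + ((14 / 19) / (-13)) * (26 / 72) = -445.02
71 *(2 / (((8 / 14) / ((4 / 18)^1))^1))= 55.22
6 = 6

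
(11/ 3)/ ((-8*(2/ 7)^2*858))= -49/ 7488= -0.01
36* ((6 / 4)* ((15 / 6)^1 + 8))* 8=4536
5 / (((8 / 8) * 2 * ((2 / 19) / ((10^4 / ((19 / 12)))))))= 150000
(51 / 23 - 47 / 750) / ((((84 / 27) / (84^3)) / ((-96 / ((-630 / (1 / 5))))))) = 899192448 / 71875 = 12510.50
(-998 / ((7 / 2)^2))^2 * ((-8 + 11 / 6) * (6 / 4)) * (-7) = 147408592 / 343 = 429762.66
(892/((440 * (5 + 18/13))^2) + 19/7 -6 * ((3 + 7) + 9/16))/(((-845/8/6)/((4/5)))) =1698977170092/616320079375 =2.76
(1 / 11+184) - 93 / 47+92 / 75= 7108964 / 38775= 183.34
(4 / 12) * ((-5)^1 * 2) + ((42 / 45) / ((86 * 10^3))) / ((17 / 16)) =-1522912 / 456875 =-3.33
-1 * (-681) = 681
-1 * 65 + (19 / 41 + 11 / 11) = -2605 / 41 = -63.54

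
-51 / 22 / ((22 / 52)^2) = -17238 / 1331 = -12.95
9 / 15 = 3 / 5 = 0.60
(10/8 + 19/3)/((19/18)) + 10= 653/38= 17.18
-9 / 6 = -3 / 2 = -1.50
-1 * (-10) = 10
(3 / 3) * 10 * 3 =30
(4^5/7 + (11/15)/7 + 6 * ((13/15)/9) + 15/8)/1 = 148.84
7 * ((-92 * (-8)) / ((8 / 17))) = 10948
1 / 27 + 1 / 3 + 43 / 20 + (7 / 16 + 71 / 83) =683647 / 179280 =3.81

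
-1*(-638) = 638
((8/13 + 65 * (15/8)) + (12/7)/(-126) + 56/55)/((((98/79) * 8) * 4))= 8203320737/2636874240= 3.11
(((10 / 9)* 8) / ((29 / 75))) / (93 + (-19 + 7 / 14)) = 0.31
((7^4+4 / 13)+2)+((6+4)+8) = 31477 / 13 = 2421.31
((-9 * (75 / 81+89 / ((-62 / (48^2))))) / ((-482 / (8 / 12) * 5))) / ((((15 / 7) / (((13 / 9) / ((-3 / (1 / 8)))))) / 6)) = 251840771 / 181545300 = 1.39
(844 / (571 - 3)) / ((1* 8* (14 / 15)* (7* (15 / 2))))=211 / 55664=0.00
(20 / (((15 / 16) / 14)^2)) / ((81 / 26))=5218304 / 3645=1431.63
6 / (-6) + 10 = 9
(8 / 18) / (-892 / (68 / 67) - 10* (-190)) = 68 / 156231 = 0.00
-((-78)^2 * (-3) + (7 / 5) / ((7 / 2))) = 91258 / 5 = 18251.60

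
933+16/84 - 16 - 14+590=31357/21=1493.19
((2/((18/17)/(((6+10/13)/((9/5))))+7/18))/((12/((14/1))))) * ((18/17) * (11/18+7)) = 632940/22567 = 28.05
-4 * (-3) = 12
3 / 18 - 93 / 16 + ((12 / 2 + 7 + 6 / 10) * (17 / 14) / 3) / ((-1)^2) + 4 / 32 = -9 / 560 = -0.02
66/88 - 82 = -325/4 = -81.25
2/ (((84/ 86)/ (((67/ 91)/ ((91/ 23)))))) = 66263/ 173901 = 0.38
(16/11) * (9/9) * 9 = 144/11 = 13.09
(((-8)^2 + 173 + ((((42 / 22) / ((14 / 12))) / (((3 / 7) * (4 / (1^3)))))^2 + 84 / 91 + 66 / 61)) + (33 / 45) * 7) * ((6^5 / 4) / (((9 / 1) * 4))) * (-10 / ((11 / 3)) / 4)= -38091445533 / 4221932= -9022.28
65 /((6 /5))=325 /6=54.17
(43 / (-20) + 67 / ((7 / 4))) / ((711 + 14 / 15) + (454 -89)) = 15177 / 452312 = 0.03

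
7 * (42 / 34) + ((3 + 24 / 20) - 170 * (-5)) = 73342 / 85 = 862.85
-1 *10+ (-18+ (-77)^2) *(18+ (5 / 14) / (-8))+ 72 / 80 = 59430009 / 560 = 106125.02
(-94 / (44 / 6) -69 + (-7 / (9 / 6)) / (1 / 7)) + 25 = -2953 / 33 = -89.48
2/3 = 0.67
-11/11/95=-1/95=-0.01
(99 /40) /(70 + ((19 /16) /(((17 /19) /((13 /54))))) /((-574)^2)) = 5444261424 /153979113115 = 0.04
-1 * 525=-525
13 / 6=2.17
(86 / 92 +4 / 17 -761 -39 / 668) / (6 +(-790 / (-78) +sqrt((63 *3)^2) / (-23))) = -7740474573 / 80582176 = -96.06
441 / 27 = 49 / 3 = 16.33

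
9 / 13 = 0.69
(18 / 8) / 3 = 3 / 4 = 0.75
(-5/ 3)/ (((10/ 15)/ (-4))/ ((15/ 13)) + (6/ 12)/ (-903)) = 11.49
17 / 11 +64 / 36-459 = -45112 / 99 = -455.68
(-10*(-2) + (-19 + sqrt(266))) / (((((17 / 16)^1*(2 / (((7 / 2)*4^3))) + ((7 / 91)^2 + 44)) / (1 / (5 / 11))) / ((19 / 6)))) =31647616 / 199949655 + 31647616*sqrt(266) / 199949655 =2.74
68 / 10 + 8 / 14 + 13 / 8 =2519 / 280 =9.00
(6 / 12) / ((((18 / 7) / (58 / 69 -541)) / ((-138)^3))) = 276029026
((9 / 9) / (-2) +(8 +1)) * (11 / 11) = 17 / 2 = 8.50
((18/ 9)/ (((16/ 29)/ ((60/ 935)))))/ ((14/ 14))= 87/ 374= 0.23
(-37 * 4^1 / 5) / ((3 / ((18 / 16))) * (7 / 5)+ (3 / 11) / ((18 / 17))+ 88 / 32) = -6512 / 1483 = -4.39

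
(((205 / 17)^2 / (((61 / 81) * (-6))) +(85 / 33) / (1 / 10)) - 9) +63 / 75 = -424231231 / 29087850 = -14.58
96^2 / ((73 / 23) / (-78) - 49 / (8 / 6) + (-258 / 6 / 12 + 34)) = -16533504 / 11435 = -1445.87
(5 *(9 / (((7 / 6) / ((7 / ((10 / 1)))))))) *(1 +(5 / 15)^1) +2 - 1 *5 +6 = 39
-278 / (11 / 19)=-5282 / 11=-480.18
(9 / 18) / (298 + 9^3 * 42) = 1 / 61832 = 0.00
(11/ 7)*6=66/ 7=9.43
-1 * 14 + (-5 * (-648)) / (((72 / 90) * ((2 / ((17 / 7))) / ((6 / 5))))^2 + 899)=-24319922 / 2339083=-10.40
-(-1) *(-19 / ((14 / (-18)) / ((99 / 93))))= 26.00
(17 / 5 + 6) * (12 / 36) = 47 / 15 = 3.13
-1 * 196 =-196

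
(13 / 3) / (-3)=-13 / 9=-1.44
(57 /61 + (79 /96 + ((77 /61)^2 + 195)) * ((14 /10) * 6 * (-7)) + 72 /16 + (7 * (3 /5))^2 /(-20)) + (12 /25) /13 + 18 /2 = -1121720473087 /96746000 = -11594.49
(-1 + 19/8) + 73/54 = 589/216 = 2.73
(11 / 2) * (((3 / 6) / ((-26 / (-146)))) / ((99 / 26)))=73 / 18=4.06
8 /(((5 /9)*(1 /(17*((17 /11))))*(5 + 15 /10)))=58.20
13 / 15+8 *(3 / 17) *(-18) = -6259 / 255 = -24.55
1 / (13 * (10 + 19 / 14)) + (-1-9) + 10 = 14 / 2067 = 0.01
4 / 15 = 0.27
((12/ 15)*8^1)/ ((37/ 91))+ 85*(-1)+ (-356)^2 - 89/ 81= 126665.64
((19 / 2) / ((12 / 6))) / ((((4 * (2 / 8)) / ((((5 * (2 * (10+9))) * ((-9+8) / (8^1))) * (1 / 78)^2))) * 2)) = -0.01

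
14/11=1.27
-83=-83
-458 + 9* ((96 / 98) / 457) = -10255562 / 22393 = -457.98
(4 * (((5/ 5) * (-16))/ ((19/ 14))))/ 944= -56/ 1121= -0.05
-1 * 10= -10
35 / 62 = 0.56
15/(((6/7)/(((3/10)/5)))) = 21/20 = 1.05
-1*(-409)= 409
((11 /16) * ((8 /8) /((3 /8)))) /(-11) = -0.17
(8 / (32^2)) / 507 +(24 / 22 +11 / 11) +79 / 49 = 129532955 / 34978944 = 3.70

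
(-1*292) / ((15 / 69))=-6716 / 5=-1343.20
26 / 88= 13 / 44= 0.30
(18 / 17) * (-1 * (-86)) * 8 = 12384 / 17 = 728.47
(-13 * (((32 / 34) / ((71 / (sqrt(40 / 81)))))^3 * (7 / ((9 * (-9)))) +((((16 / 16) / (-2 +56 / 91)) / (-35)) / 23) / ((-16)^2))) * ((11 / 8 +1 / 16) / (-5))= 169 / 12902400- 8572928 * sqrt(10) / 103832750257407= 0.00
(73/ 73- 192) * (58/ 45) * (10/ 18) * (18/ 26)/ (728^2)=-5539/ 31004064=-0.00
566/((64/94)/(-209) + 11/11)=5559818/9791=567.85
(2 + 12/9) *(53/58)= 265/87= 3.05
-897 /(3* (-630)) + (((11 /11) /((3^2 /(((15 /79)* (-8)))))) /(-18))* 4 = 76463 /149310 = 0.51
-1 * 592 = -592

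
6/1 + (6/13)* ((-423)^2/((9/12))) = 1431510/13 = 110116.15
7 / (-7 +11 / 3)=-21 / 10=-2.10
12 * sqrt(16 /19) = 48 * sqrt(19) /19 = 11.01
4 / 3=1.33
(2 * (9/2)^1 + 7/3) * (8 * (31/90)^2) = 65348/6075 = 10.76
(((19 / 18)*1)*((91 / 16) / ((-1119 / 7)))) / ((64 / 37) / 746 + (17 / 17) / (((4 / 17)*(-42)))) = 3134677 / 8252676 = 0.38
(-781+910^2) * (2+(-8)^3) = -421932690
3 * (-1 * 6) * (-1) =18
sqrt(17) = 4.12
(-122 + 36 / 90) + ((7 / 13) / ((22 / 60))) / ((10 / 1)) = -86839 / 715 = -121.45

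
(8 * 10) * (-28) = -2240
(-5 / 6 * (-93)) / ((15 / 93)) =961 / 2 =480.50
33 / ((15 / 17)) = 187 / 5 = 37.40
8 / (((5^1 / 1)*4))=2 / 5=0.40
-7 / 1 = -7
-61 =-61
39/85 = 0.46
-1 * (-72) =72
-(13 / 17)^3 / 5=-2197 / 24565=-0.09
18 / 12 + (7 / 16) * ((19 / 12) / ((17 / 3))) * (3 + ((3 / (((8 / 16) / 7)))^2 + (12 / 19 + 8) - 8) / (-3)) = -76201 / 1088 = -70.04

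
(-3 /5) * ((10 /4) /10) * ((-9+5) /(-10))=-3 /50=-0.06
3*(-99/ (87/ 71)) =-7029/ 29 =-242.38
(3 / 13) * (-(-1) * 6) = 18 / 13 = 1.38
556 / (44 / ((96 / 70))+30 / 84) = 46704 / 2725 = 17.14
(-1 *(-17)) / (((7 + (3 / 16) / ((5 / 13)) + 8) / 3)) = 1360 / 413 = 3.29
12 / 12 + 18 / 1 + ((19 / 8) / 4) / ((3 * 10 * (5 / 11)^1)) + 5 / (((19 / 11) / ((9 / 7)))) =14533397 / 638400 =22.77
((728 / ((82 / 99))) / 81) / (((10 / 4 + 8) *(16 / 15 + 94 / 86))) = 245960 / 514017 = 0.48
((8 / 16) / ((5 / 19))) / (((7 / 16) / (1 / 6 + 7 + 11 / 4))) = 646 / 15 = 43.07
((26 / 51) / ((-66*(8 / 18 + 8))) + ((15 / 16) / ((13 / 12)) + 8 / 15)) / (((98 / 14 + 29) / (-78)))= -968447 / 319770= -3.03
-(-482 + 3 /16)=7709 /16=481.81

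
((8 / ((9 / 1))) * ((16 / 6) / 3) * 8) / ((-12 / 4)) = -512 / 243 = -2.11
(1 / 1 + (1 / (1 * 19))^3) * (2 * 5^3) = 1715000 / 6859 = 250.04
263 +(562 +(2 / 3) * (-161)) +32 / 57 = 40939 / 57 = 718.23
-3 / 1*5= -15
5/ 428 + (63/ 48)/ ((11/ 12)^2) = 81497/ 51788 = 1.57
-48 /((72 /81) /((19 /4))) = -513 /2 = -256.50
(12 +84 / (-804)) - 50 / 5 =127 / 67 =1.90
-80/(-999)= 80/999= 0.08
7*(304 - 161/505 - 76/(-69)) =74341057/34845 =2133.48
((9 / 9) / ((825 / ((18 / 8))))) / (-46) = -3 / 50600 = -0.00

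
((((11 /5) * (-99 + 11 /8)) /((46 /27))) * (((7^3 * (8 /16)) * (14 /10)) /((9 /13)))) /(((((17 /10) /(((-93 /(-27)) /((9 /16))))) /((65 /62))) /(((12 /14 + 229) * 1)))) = -37949850.60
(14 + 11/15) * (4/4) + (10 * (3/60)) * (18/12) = 15.48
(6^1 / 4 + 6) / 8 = 15 / 16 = 0.94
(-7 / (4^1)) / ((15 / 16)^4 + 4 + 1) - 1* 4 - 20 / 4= -3519433 / 378305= -9.30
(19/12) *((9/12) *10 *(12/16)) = 285/32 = 8.91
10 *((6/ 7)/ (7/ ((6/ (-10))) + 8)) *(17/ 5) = -612/ 77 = -7.95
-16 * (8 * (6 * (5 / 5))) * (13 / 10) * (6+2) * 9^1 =-71884.80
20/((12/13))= 65/3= 21.67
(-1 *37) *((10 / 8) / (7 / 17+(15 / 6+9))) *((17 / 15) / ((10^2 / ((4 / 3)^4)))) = -342176 / 2460375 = -0.14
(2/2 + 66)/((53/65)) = 4355/53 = 82.17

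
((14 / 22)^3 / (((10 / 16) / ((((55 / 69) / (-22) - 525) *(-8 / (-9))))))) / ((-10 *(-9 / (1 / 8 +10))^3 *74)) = -134201151 / 362457920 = -0.37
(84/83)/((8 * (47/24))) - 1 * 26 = -101174/3901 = -25.94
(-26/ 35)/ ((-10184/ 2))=13/ 89110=0.00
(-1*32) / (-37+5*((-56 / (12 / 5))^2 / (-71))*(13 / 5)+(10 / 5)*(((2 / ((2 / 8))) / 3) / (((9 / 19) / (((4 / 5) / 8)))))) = 306720 / 1299353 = 0.24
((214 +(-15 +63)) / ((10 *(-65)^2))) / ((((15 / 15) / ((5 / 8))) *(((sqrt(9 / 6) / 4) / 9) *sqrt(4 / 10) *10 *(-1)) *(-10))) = 393 *sqrt(15) / 845000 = 0.00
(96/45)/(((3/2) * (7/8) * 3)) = 512/945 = 0.54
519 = 519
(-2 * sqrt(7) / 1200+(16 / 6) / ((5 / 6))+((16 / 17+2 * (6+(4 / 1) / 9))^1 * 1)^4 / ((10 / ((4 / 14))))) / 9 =20108986135408 / 172614103515 - sqrt(7) / 5400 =116.50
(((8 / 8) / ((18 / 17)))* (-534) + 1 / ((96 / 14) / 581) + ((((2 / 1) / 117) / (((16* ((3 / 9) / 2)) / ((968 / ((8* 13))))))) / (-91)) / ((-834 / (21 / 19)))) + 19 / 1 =-37190661397 / 92836432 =-400.60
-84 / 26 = -42 / 13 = -3.23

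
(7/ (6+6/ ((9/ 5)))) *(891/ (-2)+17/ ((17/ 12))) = -2601/ 8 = -325.12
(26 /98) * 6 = 78 /49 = 1.59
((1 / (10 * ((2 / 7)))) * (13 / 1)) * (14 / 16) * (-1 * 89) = -56693 / 160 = -354.33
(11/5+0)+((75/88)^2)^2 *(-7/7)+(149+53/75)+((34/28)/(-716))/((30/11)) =853113921126809/5635637145600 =151.38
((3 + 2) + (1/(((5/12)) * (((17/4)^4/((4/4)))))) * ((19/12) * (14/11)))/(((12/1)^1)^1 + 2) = 23036371/64311170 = 0.36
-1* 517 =-517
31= 31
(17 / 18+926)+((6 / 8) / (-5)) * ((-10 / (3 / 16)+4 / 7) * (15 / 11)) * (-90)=-61475 / 1386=-44.35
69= 69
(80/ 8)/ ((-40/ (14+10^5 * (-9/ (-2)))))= -112503.50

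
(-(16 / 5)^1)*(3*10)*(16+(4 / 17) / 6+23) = -3747.76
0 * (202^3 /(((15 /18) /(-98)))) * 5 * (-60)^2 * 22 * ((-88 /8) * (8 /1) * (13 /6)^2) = 0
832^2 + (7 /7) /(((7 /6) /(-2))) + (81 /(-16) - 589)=691628.22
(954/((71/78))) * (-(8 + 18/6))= -818532/71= -11528.62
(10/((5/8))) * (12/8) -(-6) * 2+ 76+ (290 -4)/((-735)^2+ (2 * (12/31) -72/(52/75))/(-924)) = 536441749644/4789635839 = 112.00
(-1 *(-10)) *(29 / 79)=290 / 79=3.67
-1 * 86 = -86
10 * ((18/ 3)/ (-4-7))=-60/ 11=-5.45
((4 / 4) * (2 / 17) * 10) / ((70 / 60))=120 / 119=1.01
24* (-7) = -168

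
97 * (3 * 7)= 2037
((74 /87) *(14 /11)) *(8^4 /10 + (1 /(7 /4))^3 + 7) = 35262924 /78155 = 451.19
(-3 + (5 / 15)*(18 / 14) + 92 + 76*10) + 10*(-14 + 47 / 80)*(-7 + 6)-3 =54911 / 56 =980.55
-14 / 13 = -1.08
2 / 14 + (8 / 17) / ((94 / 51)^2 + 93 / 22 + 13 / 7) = 5117353 / 26585167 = 0.19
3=3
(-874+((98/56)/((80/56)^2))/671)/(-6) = 234581257/1610400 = 145.67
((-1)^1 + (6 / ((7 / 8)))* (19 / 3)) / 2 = 21.21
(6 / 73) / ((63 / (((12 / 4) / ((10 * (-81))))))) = -1 / 206955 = -0.00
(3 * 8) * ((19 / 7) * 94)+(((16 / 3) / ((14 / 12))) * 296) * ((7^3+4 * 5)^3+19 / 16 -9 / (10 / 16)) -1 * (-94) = 2265330073786 / 35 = 64723716393.89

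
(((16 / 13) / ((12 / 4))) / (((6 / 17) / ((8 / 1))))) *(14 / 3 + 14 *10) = 472192 / 351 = 1345.28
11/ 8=1.38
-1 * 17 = -17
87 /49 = 1.78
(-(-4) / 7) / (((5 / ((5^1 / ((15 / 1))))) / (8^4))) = 16384 / 105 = 156.04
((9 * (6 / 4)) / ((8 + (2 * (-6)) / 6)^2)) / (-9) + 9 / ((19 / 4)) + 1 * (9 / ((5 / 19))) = 82201 / 2280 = 36.05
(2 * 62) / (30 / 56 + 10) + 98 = 32382 / 295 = 109.77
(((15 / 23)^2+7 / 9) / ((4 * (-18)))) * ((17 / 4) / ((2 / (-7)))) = 21301 / 85698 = 0.25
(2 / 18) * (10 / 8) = 5 / 36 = 0.14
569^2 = 323761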